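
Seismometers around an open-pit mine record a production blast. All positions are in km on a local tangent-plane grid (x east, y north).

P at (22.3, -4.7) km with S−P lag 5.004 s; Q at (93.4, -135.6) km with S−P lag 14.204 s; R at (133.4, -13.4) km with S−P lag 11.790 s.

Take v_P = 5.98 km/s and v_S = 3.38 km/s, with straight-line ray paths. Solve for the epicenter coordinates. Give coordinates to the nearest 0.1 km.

Distance from S−P lag: d = Δt · v_P v_S / (v_P − v_S) = Δt · (5.98·3.38)/(5.98−3.38) ≈ 7.7740·Δt.
So d_P = 38.90, d_Q = 110.42, d_R = 91.66 km.
Circle about each station: (x − 22.3)² + (y + 4.7)² = 38.90²; (x − 93.4)² + (y + 135.6)² = 110.42²; (x − 133.4)² + (y + 13.4)² = 91.66².
Subtracting the P equation from the Q and R equations removes the quadratic terms:
142.2 x − 261.8 y = 15912.17
222.2 x − 17.4 y = 10567.39
Solving the 2×2 system: x ≈ 44.7, y ≈ -36.5 km.
Check against P (with the unrounded x, y): √((x − 22.3)²+(y + 4.7)²) = 38.90 ≈ 38.90 km. ✓

x ≈ 44.7 km, y ≈ -36.5 km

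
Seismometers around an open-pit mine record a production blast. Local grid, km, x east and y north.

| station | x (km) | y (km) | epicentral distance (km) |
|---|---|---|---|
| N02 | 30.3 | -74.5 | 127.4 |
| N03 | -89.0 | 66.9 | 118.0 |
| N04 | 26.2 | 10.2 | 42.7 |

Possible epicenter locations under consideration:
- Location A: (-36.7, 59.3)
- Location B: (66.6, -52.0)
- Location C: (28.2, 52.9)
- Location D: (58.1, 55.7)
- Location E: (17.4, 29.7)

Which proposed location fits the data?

Location C

For each candidate, compare |candidate − station| to the reported distance:
Location A: residuals N02 22.2, N03 65.2, N04 37.1 → max 65.2 km
Location B: residuals N02 84.7, N03 77.8, N04 31.5 → max 84.7 km
Location C: residuals N02 0.0, N03 0.0, N04 0.0 → max 0.0 km
Location D: residuals N02 5.7, N03 29.5, N04 12.9 → max 29.5 km
Location E: residuals N02 22.4, N03 5.3, N04 21.3 → max 22.4 km
Only Location C has all residuals ≈ 0.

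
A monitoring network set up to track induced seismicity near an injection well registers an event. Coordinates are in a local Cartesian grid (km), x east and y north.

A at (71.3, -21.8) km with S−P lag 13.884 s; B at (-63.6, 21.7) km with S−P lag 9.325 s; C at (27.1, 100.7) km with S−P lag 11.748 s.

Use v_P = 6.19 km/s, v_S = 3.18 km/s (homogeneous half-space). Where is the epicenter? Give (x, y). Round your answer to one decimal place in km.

-3.2 km east, 30.1 km north

Distance from S−P lag: d = Δt · v_P v_S / (v_P − v_S) = Δt · (6.19·3.18)/(6.19−3.18) ≈ 6.5396·Δt.
So d_A = 90.80, d_B = 60.98, d_C = 76.83 km.
Circle about each station: (x − 71.3)² + (y + 21.8)² = 90.80²; (x + 63.6)² + (y − 21.7)² = 60.98²; (x − 27.1)² + (y − 100.7)² = 76.83².
Subtracting the A equation from the B and C equations removes the quadratic terms:
-269.8 x + 87.0 y = 3483.00
-88.4 x + 245.0 y = 7657.76
Solving the 2×2 system: x ≈ -3.2, y ≈ 30.1 km.
Check against A (with the unrounded x, y): √((x − 71.3)²+(y + 21.8)²) = 90.80 ≈ 90.80 km. ✓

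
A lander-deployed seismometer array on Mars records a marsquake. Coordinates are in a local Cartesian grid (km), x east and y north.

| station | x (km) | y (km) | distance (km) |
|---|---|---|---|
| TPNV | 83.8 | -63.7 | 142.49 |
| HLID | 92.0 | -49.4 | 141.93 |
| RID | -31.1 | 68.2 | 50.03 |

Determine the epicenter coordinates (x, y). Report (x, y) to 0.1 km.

x ≈ -32.8 km, y ≈ 18.2 km

Circle about each station: (x − 83.8)² + (y + 63.7)² = 142.49²; (x − 92.0)² + (y + 49.4)² = 141.93²; (x + 31.1)² + (y − 68.2)² = 50.03².
Subtracting pairs of circle equations eliminates x²+y² and gives linear equations (the radical axes):
16.4 x + 28.6 y = -16.49
-229.8 x + 263.8 y = 12338.72
Solving the 2×2 system: x ≈ -32.8, y ≈ 18.2 km.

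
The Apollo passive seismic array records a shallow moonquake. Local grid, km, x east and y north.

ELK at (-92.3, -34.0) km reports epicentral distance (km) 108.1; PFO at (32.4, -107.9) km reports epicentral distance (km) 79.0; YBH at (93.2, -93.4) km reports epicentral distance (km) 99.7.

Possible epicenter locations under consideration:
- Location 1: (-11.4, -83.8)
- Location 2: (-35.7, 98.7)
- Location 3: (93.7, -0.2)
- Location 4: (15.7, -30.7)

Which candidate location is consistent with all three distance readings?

Location 4

For each candidate, compare |candidate − station| to the reported distance:
Location 1: residuals ELK 13.1, PFO 29.0, YBH 5.3 → max 29.0 km
Location 2: residuals ELK 36.2, PFO 138.5, YBH 131.6 → max 138.5 km
Location 3: residuals ELK 80.9, PFO 44.9, YBH 6.5 → max 80.9 km
Location 4: residuals ELK 0.0, PFO 0.0, YBH 0.0 → max 0.0 km
Only Location 4 has all residuals ≈ 0.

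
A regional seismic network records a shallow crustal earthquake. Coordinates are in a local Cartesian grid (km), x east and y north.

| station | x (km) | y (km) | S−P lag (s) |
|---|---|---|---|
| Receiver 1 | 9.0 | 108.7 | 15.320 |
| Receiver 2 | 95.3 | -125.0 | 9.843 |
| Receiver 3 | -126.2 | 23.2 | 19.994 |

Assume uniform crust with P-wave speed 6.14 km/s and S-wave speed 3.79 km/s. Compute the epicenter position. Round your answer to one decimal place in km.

63.7 km east, -32.8 km north

Distance from S−P lag: d = Δt · v_P v_S / (v_P − v_S) = Δt · (6.14·3.79)/(6.14−3.79) ≈ 9.9024·Δt.
So d_Receiver 1 = 151.70, d_Receiver 2 = 97.47, d_Receiver 3 = 197.99 km.
Circle about each station: (x − 9.0)² + (y − 108.7)² = 151.70²; (x − 95.3)² + (y + 125.0)² = 97.47²; (x + 126.2)² + (y − 23.2)² = 197.99².
Subtracting the Receiver 1 equation from the Receiver 2 and Receiver 3 equations removes the quadratic terms:
172.6 x − 467.4 y = 26322.89
-270.4 x − 171.0 y = -11619.16
Solving the 2×2 system: x ≈ 63.7, y ≈ -32.8 km.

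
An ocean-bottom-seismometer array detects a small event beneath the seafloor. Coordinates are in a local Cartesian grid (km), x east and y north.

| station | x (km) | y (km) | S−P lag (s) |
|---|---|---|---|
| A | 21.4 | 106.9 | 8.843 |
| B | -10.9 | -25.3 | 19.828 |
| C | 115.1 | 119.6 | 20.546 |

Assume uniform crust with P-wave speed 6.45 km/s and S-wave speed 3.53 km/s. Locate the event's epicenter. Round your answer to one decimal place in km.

Distance from S−P lag: d = Δt · v_P v_S / (v_P − v_S) = Δt · (6.45·3.53)/(6.45−3.53) ≈ 7.7974·Δt.
So d_A = 68.95, d_B = 154.61, d_C = 160.21 km.
Circle about each station: (x − 21.4)² + (y − 106.9)² = 68.95²; (x + 10.9)² + (y + 25.3)² = 154.61²; (x − 115.1)² + (y − 119.6)² = 160.21².
Subtracting the A equation from the B and C equations removes the quadratic terms:
-64.6 x − 264.4 y = -30276.82
187.4 x + 25.4 y = -5246.54
Solving the 2×2 system: x ≈ -45.0, y ≈ 125.5 km.
Check against A (with the unrounded x, y): √((x − 21.4)²+(y − 106.9)²) = 68.97 ≈ 68.95 km. ✓

-45.0 km east, 125.5 km north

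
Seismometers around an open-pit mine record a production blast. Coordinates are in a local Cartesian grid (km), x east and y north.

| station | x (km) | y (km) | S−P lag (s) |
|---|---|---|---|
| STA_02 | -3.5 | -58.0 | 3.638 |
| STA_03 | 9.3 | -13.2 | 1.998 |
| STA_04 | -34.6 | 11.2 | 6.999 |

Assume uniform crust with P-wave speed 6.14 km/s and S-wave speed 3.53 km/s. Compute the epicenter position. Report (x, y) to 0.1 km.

6.8 km east, -29.6 km north

Distance from S−P lag: d = Δt · v_P v_S / (v_P − v_S) = Δt · (6.14·3.53)/(6.14−3.53) ≈ 8.3043·Δt.
So d_STA_02 = 30.21, d_STA_03 = 16.59, d_STA_04 = 58.12 km.
Circle about each station: (x + 3.5)² + (y + 58.0)² = 30.21²; (x − 9.3)² + (y + 13.2)² = 16.59²; (x + 34.6)² + (y − 11.2)² = 58.12².
Subtracting pairs of circle equations eliminates x²+y² and gives linear equations (the radical axes):
25.6 x + 89.6 y = -2478.10
-62.2 x + 138.4 y = -4518.94
Solving the 2×2 system: x ≈ 6.8, y ≈ -29.6 km.
Check against STA_02 (with the unrounded x, y): √((x + 3.5)²+(y + 58.0)²) = 30.21 ≈ 30.21 km. ✓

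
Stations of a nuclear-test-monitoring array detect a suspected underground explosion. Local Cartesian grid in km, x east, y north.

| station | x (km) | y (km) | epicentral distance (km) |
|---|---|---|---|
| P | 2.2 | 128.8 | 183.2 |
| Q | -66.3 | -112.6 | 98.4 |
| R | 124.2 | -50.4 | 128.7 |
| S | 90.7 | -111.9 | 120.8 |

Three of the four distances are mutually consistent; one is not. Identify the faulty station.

Solve using three stations at a time. Using Q, R, S (subtract circle equations pairwise → linear system) gives (x, y) ≈ (-3.8, -36.6).
Distances from that point to each station vs reported:
  P: calculated 165.5 vs reported 183.2 → residual 17.7 km
  Q: calculated 98.4 vs reported 98.4 → residual 0.0 km
  R: calculated 128.7 vs reported 128.7 → residual 0.0 km
  S: calculated 120.8 vs reported 120.8 → residual 0.0 km
Q, R, S are mutually consistent (residuals ≈ 0); P is off by 17.7 km.

P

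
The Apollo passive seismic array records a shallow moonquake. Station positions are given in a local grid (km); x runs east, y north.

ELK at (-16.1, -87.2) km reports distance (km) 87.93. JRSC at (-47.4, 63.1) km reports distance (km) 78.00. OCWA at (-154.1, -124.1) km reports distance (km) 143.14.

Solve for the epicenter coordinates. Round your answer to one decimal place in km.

Circle about each station: (x + 16.1)² + (y + 87.2)² = 87.93²; (x + 47.4)² + (y − 63.1)² = 78.00²; (x + 154.1)² + (y + 124.1)² = 143.14².
Subtracting the ELK equation from the JRSC and OCWA equations removes the quadratic terms:
-62.6 x + 300.6 y = 13.00
-276.0 x − 73.8 y = 18527.20
Solving the 2×2 system: x ≈ -63.6, y ≈ -13.2 km.

(-63.6, -13.2)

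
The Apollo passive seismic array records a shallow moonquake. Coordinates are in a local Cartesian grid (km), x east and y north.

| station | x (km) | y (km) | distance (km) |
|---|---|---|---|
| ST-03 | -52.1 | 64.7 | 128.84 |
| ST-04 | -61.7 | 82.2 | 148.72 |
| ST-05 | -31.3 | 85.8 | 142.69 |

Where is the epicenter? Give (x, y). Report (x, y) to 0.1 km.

Circle about each station: (x + 52.1)² + (y − 64.7)² = 128.84²; (x + 61.7)² + (y − 82.2)² = 148.72²; (x + 31.3)² + (y − 85.8)² = 142.69².
Subtracting pairs of circle equations eliminates x²+y² and gives linear equations (the radical axes):
-19.2 x + 35.0 y = -1854.66
41.6 x + 42.2 y = -2319.86
Solving the 2×2 system: x ≈ -1.3, y ≈ -53.7 km.

-1.3 km east, -53.7 km north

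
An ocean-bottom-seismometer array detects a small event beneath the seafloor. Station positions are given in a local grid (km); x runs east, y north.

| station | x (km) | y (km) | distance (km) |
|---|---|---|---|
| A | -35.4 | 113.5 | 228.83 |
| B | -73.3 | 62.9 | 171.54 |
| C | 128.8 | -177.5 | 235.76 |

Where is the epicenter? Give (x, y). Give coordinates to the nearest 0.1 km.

Circle about each station: (x + 35.4)² + (y − 113.5)² = 228.83²; (x + 73.3)² + (y − 62.9)² = 171.54²; (x − 128.8)² + (y + 177.5)² = 235.76².
Subtracting the A equation from the B and C equations removes the quadratic terms:
-75.8 x − 101.2 y = 18131.09
328.4 x − 582.0 y = 30740.67
Solving the 2×2 system: x ≈ -96.2, y ≈ -107.1 km.

-96.2 km east, -107.1 km north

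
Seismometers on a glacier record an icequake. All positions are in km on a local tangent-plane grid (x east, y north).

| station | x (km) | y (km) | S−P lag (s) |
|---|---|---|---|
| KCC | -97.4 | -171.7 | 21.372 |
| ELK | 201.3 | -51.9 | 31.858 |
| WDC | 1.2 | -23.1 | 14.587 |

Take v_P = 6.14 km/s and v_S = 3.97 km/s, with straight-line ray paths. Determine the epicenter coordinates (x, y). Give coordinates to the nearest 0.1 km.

(-136.9, 65.1)

Distance from S−P lag: d = Δt · v_P v_S / (v_P − v_S) = Δt · (6.14·3.97)/(6.14−3.97) ≈ 11.2331·Δt.
So d_KCC = 240.07, d_ELK = 357.86, d_WDC = 163.86 km.
Circle about each station: (x + 97.4)² + (y + 171.7)² = 240.07²; (x − 201.3)² + (y + 51.9)² = 357.86²; (x − 1.2)² + (y + 23.1)² = 163.86².
Subtracting the KCC equation from the ELK and WDC equations removes the quadratic terms:
597.4 x + 239.6 y = -66182.52
197.2 x + 297.2 y = -7649.09
Solving the 2×2 system: x ≈ -136.9, y ≈ 65.1 km.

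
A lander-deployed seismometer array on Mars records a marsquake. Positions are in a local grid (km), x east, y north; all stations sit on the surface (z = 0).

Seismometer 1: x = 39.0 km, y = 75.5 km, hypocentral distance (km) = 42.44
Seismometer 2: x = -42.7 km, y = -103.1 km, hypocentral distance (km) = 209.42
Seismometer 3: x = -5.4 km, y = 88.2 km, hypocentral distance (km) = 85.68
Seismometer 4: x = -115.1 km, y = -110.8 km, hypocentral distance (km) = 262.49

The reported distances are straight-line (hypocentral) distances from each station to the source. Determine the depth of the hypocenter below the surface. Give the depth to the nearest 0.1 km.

Each station gives a sphere (x−x_i)² + (y−y_i)² + z² = d_i² (stations at z=0).
Subtracting the Seismometer 1 sphere from Seismometer 2 and Seismometer 3: z² cancels, leaving linear equations in x and y:
-163.4 x − 357.2 y = -36823.93
-88.8 x + 25.4 y = -4952.76
Solving: x ≈ 75.397, y ≈ 68.601 km (keep extra digits for the depth step; rounded: 75.4, 68.6).
Then from the Seismometer 1 sphere: z² = 42.44² − (x − 39.0)² − (y − 75.5)² with x = 75.397, y = 68.601, so z ≈ 20.708 ≈ 20.7 km.

20.7 km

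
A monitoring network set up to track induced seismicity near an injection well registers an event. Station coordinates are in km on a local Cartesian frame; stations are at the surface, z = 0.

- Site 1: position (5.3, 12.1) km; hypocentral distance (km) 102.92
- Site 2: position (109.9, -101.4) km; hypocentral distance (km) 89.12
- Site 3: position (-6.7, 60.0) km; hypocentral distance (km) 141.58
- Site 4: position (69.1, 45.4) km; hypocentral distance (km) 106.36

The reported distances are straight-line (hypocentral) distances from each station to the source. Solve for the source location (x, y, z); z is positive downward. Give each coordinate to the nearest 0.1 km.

x ≈ 70.0 km, y ≈ -44.9 km, depth ≈ 56.2 km

Each station gives a sphere (x−x_i)² + (y−y_i)² + z² = d_i² (stations at z=0).
Subtracting the Site 1 sphere from Site 2 and Site 3: z² cancels, leaving linear equations in x and y:
209.2 x − 227.0 y = 24835.62
-24.0 x + 95.8 y = -5981.98
Solving: x ≈ 69.987, y ≈ -44.909 km (keep extra digits for the depth step; rounded: 70.0, -44.9).
Then from the Site 1 sphere: z² = 102.92² − (x − 5.3)² − (y − 12.1)² with x = 69.987, y = -44.909, so z ≈ 56.197 ≈ 56.2 km.
Check against Site 4 (with the unrounded solution): distance 106.37 ≈ 106.36 km. ✓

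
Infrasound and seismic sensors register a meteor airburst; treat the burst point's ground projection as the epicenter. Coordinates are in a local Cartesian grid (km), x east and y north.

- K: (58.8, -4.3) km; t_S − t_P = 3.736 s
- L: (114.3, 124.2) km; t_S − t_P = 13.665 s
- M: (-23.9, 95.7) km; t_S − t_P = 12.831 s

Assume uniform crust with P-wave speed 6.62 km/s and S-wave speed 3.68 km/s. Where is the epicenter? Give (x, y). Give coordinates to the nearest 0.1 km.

Distance from S−P lag: d = Δt · v_P v_S / (v_P − v_S) = Δt · (6.62·3.68)/(6.62−3.68) ≈ 8.2863·Δt.
So d_K = 30.96, d_L = 113.23, d_M = 106.32 km.
Circle about each station: (x − 58.8)² + (y + 4.3)² = 30.96²; (x − 114.3)² + (y − 124.2)² = 113.23²; (x + 23.9)² + (y − 95.7)² = 106.32².
Subtracting pairs of circle equations eliminates x²+y² and gives linear equations (the radical axes):
111.0 x + 257.0 y = 13151.69
-165.4 x + 200.0 y = -4091.65
Solving the 2×2 system: x ≈ 56.9, y ≈ 26.6 km.

x ≈ 56.9 km, y ≈ 26.6 km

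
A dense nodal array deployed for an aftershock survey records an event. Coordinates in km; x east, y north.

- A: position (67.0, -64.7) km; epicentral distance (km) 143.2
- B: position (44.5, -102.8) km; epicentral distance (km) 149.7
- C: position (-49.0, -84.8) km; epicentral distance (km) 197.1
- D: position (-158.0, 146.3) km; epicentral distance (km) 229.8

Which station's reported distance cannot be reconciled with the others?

B

Solve using three stations at a time. Using A, C, D (subtract circle equations pairwise → linear system) gives (x, y) ≈ (61.5, 78.4).
Distances from that point to each station vs reported:
  A: calculated 143.2 vs reported 143.2 → residual 0.0 km
  B: calculated 182.0 vs reported 149.7 → residual 32.3 km
  C: calculated 197.1 vs reported 197.1 → residual 0.0 km
  D: calculated 229.8 vs reported 229.8 → residual 0.0 km
A, C, D are mutually consistent (residuals ≈ 0); B is off by 32.3 km.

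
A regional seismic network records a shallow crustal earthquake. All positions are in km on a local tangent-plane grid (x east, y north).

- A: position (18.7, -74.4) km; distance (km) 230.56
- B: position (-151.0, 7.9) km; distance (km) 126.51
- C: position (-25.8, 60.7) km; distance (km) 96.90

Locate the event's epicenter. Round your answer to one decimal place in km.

Circle about each station: (x − 18.7)² + (y + 74.4)² = 230.56²; (x + 151.0)² + (y − 7.9)² = 126.51²; (x + 25.8)² + (y − 60.7)² = 96.90².
Subtracting the A equation from the B and C equations removes the quadratic terms:
-339.4 x + 164.6 y = 54131.49
-89.0 x + 270.2 y = 42233.38
Solving the 2×2 system: x ≈ -99.6, y ≈ 123.5 km.

-99.6 km east, 123.5 km north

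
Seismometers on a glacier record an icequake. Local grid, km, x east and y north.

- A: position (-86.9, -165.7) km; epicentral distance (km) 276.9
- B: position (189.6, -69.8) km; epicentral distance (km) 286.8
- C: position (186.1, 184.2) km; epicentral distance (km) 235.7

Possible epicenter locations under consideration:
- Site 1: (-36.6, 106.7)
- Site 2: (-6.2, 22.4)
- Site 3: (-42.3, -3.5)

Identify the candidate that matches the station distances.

For each candidate, compare |candidate − station| to the reported distance:
Site 1: residuals A 0.1, B 0.1, C 0.1 → max 0.1 km
Site 2: residuals A 72.2, B 70.4, C 15.6 → max 72.2 km
Site 3: residuals A 108.7, B 45.6, C 59.9 → max 108.7 km
Only Site 1 has all residuals ≈ 0.

Site 1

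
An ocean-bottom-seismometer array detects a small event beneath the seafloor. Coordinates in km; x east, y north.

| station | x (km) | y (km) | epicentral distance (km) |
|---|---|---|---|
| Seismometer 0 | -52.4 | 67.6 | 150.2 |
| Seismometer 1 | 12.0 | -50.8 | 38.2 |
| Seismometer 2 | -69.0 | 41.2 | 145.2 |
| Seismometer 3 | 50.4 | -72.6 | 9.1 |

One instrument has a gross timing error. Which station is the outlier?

Seismometer 3

Solve using three stations at a time. Using Seismometer 0, Seismometer 1, Seismometer 2 (subtract circle equations pairwise → linear system) gives (x, y) ≈ (49.4, -42.8).
Distances from that point to each station vs reported:
  Seismometer 0: calculated 150.2 vs reported 150.2 → residual 0.0 km
  Seismometer 1: calculated 38.3 vs reported 38.2 → residual 0.1 km
  Seismometer 2: calculated 145.2 vs reported 145.2 → residual 0.0 km
  Seismometer 3: calculated 29.8 vs reported 9.1 → residual 20.7 km
Seismometer 0, Seismometer 1, Seismometer 2 are mutually consistent (residuals ≈ 0); Seismometer 3 is off by 20.7 km.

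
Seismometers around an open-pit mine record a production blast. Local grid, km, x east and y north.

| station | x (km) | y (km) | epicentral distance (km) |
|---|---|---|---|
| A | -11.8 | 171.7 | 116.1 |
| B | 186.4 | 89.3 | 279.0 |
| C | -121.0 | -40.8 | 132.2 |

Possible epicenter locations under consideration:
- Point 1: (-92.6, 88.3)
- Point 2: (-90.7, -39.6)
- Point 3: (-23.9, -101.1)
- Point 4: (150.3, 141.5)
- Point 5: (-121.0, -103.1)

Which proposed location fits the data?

Point 1

For each candidate, compare |candidate − station| to the reported distance:
Point 1: residuals A 0.0, B 0.0, C 0.0 → max 0.0 km
Point 2: residuals A 109.5, B 26.6, C 101.9 → max 109.5 km
Point 3: residuals A 157.0, B 4.7, C 17.9 → max 157.0 km
Point 4: residuals A 48.8, B 215.5, C 194.7 → max 215.5 km
Point 5: residuals A 179.6, B 83.6, C 69.9 → max 179.6 km
Only Point 1 has all residuals ≈ 0.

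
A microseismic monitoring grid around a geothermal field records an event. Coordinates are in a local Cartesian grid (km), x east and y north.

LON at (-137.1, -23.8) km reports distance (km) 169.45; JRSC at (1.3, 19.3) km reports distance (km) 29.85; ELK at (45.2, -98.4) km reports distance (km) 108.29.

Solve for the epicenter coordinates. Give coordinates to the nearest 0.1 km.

29.2 km east, 8.7 km north

Circle about each station: (x + 137.1)² + (y + 23.8)² = 169.45²; (x − 1.3)² + (y − 19.3)² = 29.85²; (x − 45.2)² + (y + 98.4)² = 108.29².
Subtracting pairs of circle equations eliminates x²+y² and gives linear equations (the radical axes):
276.8 x + 86.2 y = 8833.61
364.6 x − 149.2 y = 9349.33
Solving the 2×2 system: x ≈ 29.2, y ≈ 8.7 km.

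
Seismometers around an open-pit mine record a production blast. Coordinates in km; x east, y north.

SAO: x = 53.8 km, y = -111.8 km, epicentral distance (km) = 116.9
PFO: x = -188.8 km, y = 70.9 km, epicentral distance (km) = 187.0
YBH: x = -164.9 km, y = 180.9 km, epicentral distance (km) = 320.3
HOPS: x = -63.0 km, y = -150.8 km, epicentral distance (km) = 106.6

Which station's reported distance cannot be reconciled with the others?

Solve using three stations at a time. Using SAO, PFO, HOPS (subtract circle equations pairwise → linear system) gives (x, y) ≈ (-42.9, -46.1).
Distances from that point to each station vs reported:
  SAO: calculated 116.9 vs reported 116.9 → residual 0.0 km
  PFO: calculated 187.0 vs reported 187.0 → residual 0.0 km
  YBH: calculated 257.7 vs reported 320.3 → residual 62.6 km
  HOPS: calculated 106.6 vs reported 106.6 → residual 0.0 km
SAO, PFO, HOPS are mutually consistent (residuals ≈ 0); YBH is off by 62.6 km.

YBH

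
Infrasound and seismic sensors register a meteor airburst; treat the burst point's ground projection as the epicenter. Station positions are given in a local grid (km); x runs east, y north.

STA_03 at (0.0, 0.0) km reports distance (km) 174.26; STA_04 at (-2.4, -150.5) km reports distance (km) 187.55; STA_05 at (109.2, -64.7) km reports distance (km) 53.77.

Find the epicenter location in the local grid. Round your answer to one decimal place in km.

Circle about each station: x² + y² = 174.26²; (x + 2.4)² + (y + 150.5)² = 187.55²; (x − 109.2)² + (y + 64.7)² = 53.77².
Subtracting pairs of circle equations eliminates x²+y² and gives linear equations (the radical axes):
-4.8 x − 301.0 y = 17847.56
218.4 x − 129.4 y = 43586.06
Solving the 2×2 system: x ≈ 162.9, y ≈ -61.9 km.
Check against STA_03 (with the unrounded x, y): √(x²+y²) = 174.26 ≈ 174.26 km. ✓

x ≈ 162.9 km, y ≈ -61.9 km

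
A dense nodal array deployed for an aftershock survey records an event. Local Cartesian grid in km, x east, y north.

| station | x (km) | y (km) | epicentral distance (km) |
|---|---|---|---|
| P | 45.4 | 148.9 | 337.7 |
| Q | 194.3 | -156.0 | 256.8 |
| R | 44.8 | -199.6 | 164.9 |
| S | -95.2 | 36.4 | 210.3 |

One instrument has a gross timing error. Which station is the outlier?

Solve using three stations at a time. Using P, Q, S (subtract circle equations pairwise → linear system) gives (x, y) ≈ (-62.0, -171.2).
Distances from that point to each station vs reported:
  P: calculated 337.7 vs reported 337.7 → residual 0.0 km
  Q: calculated 256.8 vs reported 256.8 → residual 0.0 km
  R: calculated 110.5 vs reported 164.9 → residual 54.4 km
  S: calculated 210.3 vs reported 210.3 → residual 0.0 km
P, Q, S are mutually consistent (residuals ≈ 0); R is off by 54.4 km.

R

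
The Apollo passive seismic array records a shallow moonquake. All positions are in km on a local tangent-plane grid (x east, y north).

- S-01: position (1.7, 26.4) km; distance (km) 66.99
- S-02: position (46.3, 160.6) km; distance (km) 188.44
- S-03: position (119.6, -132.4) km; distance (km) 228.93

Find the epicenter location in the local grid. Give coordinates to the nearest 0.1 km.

x ≈ -62.3 km, y ≈ 6.6 km

Circle about each station: (x − 1.7)² + (y − 26.4)² = 66.99²; (x − 46.3)² + (y − 160.6)² = 188.44²; (x − 119.6)² + (y + 132.4)² = 228.93².
Subtracting the S-01 equation from the S-02 and S-03 equations removes the quadratic terms:
89.2 x + 268.4 y = -3785.77
235.8 x − 317.6 y = -16787.21
Solving the 2×2 system: x ≈ -62.3, y ≈ 6.6 km.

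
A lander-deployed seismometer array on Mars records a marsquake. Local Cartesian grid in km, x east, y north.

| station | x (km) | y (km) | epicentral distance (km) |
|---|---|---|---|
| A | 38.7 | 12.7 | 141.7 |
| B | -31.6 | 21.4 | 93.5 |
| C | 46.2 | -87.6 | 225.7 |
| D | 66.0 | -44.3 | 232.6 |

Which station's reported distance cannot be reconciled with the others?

D

Solve using three stations at a time. Using A, B, C (subtract circle equations pairwise → linear system) gives (x, y) ≈ (-65.8, 108.3).
Distances from that point to each station vs reported:
  A: calculated 141.6 vs reported 141.7 → residual 0.1 km
  B: calculated 93.4 vs reported 93.5 → residual 0.1 km
  C: calculated 225.7 vs reported 225.7 → residual 0.0 km
  D: calculated 201.6 vs reported 232.6 → residual 31.0 km
A, B, C are mutually consistent (residuals ≈ 0); D is off by 31.0 km.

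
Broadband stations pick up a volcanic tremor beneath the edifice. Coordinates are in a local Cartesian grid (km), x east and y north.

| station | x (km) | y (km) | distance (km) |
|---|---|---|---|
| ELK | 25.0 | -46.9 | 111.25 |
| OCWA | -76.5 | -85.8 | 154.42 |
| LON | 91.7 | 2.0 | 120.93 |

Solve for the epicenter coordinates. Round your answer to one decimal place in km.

Circle about each station: (x − 25.0)² + (y + 46.9)² = 111.25²; (x + 76.5)² + (y + 85.8)² = 154.42²; (x − 91.7)² + (y − 2.0)² = 120.93².
Subtracting the ELK equation from the OCWA and LON equations removes the quadratic terms:
-203.0 x − 77.8 y = -1079.69
133.4 x + 97.8 y = 3340.78
Solving the 2×2 system: x ≈ -16.3, y ≈ 56.4 km.
Check against ELK (with the unrounded x, y): √((x − 25.0)²+(y + 46.9)²) = 111.22 ≈ 111.25 km. ✓

(-16.3, 56.4)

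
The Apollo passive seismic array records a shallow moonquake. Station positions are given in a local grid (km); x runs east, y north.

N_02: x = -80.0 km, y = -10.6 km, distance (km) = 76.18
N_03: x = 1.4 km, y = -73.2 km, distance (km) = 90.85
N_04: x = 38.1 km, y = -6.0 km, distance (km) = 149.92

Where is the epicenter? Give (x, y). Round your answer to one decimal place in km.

Circle about each station: (x + 80.0)² + (y + 10.6)² = 76.18²; (x − 1.4)² + (y + 73.2)² = 90.85²; (x − 38.1)² + (y + 6.0)² = 149.92².
Subtracting pairs of circle equations eliminates x²+y² and gives linear equations (the radical axes):
162.8 x − 125.2 y = -3602.49
236.2 x + 9.2 y = -21697.36
Solving the 2×2 system: x ≈ -88.5, y ≈ -86.3 km.
Check against N_02 (with the unrounded x, y): √((x + 80.0)²+(y + 10.6)²) = 76.18 ≈ 76.18 km. ✓

x ≈ -88.5 km, y ≈ -86.3 km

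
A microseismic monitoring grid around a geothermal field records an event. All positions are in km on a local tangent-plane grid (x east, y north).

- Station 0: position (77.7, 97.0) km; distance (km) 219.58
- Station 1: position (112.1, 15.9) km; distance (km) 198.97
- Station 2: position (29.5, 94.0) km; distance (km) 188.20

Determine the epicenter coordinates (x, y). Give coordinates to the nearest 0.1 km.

x ≈ -69.1 km, y ≈ -66.3 km

Circle about each station: (x − 77.7)² + (y − 97.0)² = 219.58²; (x − 112.1)² + (y − 15.9)² = 198.97²; (x − 29.5)² + (y − 94.0)² = 188.20².
Subtracting pairs of circle equations eliminates x²+y² and gives linear equations (the radical axes):
68.8 x − 162.2 y = 5999.25
-96.4 x − 6.0 y = 7056.10
Solving the 2×2 system: x ≈ -69.1, y ≈ -66.3 km.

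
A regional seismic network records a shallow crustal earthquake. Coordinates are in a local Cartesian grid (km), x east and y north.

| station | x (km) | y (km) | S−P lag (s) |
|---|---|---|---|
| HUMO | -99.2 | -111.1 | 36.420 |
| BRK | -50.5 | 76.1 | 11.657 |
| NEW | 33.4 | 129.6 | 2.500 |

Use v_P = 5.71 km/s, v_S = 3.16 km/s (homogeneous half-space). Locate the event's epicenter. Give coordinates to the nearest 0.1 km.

x ≈ 21.3 km, y ≈ 116.7 km

Distance from S−P lag: d = Δt · v_P v_S / (v_P − v_S) = Δt · (5.71·3.16)/(5.71−3.16) ≈ 7.0759·Δt.
So d_HUMO = 257.71, d_BRK = 82.48, d_NEW = 17.69 km.
Circle about each station: (x + 99.2)² + (y + 111.1)² = 257.71²; (x + 50.5)² + (y − 76.1)² = 82.48²; (x − 33.4)² + (y − 129.6)² = 17.69².
Subtracting pairs of circle equations eliminates x²+y² and gives linear equations (the radical axes):
97.4 x + 374.4 y = 45769.10
265.2 x + 481.4 y = 61829.38
Solving the 2×2 system: x ≈ 21.3, y ≈ 116.7 km.
Check against HUMO (with the unrounded x, y): √((x + 99.2)²+(y + 111.1)²) = 257.71 ≈ 257.71 km. ✓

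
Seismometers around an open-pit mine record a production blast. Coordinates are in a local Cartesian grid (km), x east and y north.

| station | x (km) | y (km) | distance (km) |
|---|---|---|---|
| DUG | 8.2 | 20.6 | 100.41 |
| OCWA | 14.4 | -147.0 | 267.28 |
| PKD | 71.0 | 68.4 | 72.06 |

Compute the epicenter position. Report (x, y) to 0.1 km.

20.9 km east, 120.2 km north

Circle about each station: (x − 8.2)² + (y − 20.6)² = 100.41²; (x − 14.4)² + (y + 147.0)² = 267.28²; (x − 71.0)² + (y − 68.4)² = 72.06².
Subtracting pairs of circle equations eliminates x²+y² and gives linear equations (the radical axes):
12.4 x − 335.2 y = -40031.67
125.6 x + 95.6 y = 14117.48
Solving the 2×2 system: x ≈ 20.9, y ≈ 120.2 km.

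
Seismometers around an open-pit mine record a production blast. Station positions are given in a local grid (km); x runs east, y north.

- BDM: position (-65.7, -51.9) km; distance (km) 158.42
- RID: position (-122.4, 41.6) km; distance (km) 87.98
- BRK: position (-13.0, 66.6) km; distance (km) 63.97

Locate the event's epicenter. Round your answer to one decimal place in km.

x ≈ -63.0 km, y ≈ 106.5 km

Circle about each station: (x + 65.7)² + (y + 51.9)² = 158.42²; (x + 122.4)² + (y − 41.6)² = 87.98²; (x + 13.0)² + (y − 66.6)² = 63.97².
Subtracting pairs of circle equations eliminates x²+y² and gives linear equations (the radical axes):
-113.4 x + 187.0 y = 27058.64
105.4 x + 237.0 y = 18599.20
Solving the 2×2 system: x ≈ -63.0, y ≈ 106.5 km.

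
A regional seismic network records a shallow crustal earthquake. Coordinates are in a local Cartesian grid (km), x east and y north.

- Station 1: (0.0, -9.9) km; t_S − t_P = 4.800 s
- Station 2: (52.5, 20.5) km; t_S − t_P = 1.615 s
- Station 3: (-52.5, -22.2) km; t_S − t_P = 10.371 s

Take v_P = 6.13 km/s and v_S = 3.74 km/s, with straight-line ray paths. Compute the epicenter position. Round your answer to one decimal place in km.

x ≈ 41.9 km, y ≈ 9.2 km

Distance from S−P lag: d = Δt · v_P v_S / (v_P − v_S) = Δt · (6.13·3.74)/(6.13−3.74) ≈ 9.5926·Δt.
So d_Station 1 = 46.04, d_Station 2 = 15.49, d_Station 3 = 99.48 km.
Circle about each station: x² + (y + 9.9)² = 46.04²; (x − 52.5)² + (y − 20.5)² = 15.49²; (x + 52.5)² + (y + 22.2)² = 99.48².
Subtracting pairs of circle equations eliminates x²+y² and gives linear equations (the radical axes):
105.0 x + 60.8 y = 4958.23
-105.0 x − 24.6 y = -4625.51
Solving the 2×2 system: x ≈ 41.9, y ≈ 9.2 km.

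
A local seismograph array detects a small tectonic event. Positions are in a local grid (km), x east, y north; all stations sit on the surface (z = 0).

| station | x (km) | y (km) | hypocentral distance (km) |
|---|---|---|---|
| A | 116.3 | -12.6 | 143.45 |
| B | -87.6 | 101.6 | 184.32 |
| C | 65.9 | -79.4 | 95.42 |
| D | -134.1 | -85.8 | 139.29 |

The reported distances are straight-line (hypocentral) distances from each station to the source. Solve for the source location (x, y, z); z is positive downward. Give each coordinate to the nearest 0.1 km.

Each station gives a sphere (x−x_i)² + (y−y_i)² + z² = d_i² (stations at z=0).
Subtracting the A sphere from B and C: z² cancels, leaving linear equations in x and y:
-407.8 x + 228.4 y = -9084.09
-100.8 x − 133.6 y = 8435.65
Solving: x ≈ -9.200, y ≈ -56.200 km (keep extra digits for the depth step; rounded: -9.2, -56.2).
Then from the A sphere: z² = 143.45² − (x − 116.3)² − (y + 12.6)² with x = -9.200, y = -56.200, so z ≈ 54.099 ≈ 54.1 km.
Check against D (with the unrounded solution): distance 139.29 ≈ 139.29 km. ✓

(-9.2, -56.2, 54.1)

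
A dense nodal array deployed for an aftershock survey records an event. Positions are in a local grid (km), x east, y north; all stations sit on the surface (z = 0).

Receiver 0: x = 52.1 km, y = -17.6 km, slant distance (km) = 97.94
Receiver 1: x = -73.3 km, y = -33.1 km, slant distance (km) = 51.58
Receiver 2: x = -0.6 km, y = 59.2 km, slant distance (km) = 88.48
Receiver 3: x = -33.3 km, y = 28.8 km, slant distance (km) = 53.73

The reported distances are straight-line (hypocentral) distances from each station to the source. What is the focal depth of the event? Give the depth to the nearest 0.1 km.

33.5 km

Each station gives a sphere (x−x_i)² + (y−y_i)² + z² = d_i² (stations at z=0).
Subtracting the Receiver 0 sphere from Receiver 1 and Receiver 2: z² cancels, leaving linear equations in x and y:
-250.8 x − 31.0 y = 10376.08
-105.4 x + 153.6 y = 2244.36
Solving: x ≈ -39.802, y ≈ -12.700 km (keep extra digits for the depth step; rounded: -39.8, -12.7).
Then from the Receiver 0 sphere: z² = 97.94² − (x − 52.1)² − (y + 17.6)² with x = -39.802, y = -12.700, so z ≈ 33.500 ≈ 33.5 km.
Check against Receiver 3 (with the unrounded solution): distance 53.73 ≈ 53.73 km. ✓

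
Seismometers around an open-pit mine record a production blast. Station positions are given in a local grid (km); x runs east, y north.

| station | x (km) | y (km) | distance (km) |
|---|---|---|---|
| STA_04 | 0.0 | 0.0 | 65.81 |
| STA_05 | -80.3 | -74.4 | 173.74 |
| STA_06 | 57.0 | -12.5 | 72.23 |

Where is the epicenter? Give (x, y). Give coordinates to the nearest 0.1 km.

(34.4, 56.1)

Circle about each station: x² + y² = 65.81²; (x + 80.3)² + (y + 74.4)² = 173.74²; (x − 57.0)² + (y + 12.5)² = 72.23².
Subtracting the STA_04 equation from the STA_05 and STA_06 equations removes the quadratic terms:
-160.6 x − 148.8 y = -13871.18
114.0 x − 25.0 y = 2519.03
Solving the 2×2 system: x ≈ 34.4, y ≈ 56.1 km.
Check against STA_04 (with the unrounded x, y): √(x²+y²) = 65.80 ≈ 65.81 km. ✓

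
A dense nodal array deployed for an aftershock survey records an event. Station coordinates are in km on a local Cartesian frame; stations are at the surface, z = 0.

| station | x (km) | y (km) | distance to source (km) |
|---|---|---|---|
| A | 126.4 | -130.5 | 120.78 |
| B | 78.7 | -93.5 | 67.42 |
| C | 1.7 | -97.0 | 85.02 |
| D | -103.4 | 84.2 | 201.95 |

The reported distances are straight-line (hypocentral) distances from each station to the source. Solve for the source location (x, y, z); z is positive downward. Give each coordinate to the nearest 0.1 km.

Each station gives a sphere (x−x_i)² + (y−y_i)² + z² = d_i² (stations at z=0).
Subtracting the A sphere from B and C: z² cancels, leaving linear equations in x and y:
-95.4 x + 74.0 y = -8028.92
-249.4 x + 67.0 y = -16235.91
Solving: x ≈ 55.001, y ≈ -37.592 km (keep extra digits for the depth step; rounded: 55.0, -37.6).
Then from the A sphere: z² = 120.78² − (x − 126.4)² − (y + 130.5)² with x = 55.001, y = -37.592, so z ≈ 29.293 ≈ 29.3 km.
Check against D (with the unrounded solution): distance 201.95 ≈ 201.95 km. ✓

(55.0, -37.6, 29.3)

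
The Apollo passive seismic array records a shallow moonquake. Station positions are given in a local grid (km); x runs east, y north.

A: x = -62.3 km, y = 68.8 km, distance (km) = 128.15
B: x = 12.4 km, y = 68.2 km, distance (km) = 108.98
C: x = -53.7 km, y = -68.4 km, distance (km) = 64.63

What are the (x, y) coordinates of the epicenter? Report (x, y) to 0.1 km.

x ≈ 4.6 km, y ≈ -40.5 km

Circle about each station: (x + 62.3)² + (y − 68.8)² = 128.15²; (x − 12.4)² + (y − 68.2)² = 108.98²; (x + 53.7)² + (y + 68.4)² = 64.63².
Subtracting pairs of circle equations eliminates x²+y² and gives linear equations (the radical axes):
149.4 x − 1.2 y = 736.05
17.2 x − 274.4 y = 11192.91
Solving the 2×2 system: x ≈ 4.6, y ≈ -40.5 km.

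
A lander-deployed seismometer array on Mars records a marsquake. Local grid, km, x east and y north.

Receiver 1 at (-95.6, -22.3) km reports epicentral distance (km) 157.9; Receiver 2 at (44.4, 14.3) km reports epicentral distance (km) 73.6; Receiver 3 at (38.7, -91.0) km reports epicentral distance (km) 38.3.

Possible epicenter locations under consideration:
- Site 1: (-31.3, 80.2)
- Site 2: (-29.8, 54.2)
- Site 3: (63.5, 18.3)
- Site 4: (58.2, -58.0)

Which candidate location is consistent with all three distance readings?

For each candidate, compare |candidate − station| to the reported distance:
Site 1: residuals Receiver 1 36.9, Receiver 2 26.8, Receiver 3 146.7 → max 146.7 km
Site 2: residuals Receiver 1 57.0, Receiver 2 10.6, Receiver 3 122.2 → max 122.2 km
Site 3: residuals Receiver 1 6.3, Receiver 2 54.1, Receiver 3 73.8 → max 73.8 km
Site 4: residuals Receiver 1 0.0, Receiver 2 0.0, Receiver 3 0.0 → max 0.0 km
Only Site 4 has all residuals ≈ 0.

Site 4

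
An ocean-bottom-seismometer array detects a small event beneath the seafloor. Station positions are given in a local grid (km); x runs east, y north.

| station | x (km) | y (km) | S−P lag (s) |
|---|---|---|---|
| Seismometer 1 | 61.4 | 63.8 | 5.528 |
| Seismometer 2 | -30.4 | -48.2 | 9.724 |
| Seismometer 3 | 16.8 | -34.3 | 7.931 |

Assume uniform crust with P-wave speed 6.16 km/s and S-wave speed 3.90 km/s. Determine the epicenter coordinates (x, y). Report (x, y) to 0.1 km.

(4.5, 49.1)

Distance from S−P lag: d = Δt · v_P v_S / (v_P − v_S) = Δt · (6.16·3.90)/(6.16−3.90) ≈ 10.6301·Δt.
So d_Seismometer 1 = 58.76, d_Seismometer 2 = 103.37, d_Seismometer 3 = 84.31 km.
Circle about each station: (x − 61.4)² + (y − 63.8)² = 58.76²; (x + 30.4)² + (y + 48.2)² = 103.37²; (x − 16.8)² + (y + 34.3)² = 84.31².
Subtracting the Seismometer 1 equation from the Seismometer 2 and Seismometer 3 equations removes the quadratic terms:
-183.6 x − 224.0 y = -11825.62
-89.2 x − 196.2 y = -10037.11
Solving the 2×2 system: x ≈ 4.5, y ≈ 49.1 km.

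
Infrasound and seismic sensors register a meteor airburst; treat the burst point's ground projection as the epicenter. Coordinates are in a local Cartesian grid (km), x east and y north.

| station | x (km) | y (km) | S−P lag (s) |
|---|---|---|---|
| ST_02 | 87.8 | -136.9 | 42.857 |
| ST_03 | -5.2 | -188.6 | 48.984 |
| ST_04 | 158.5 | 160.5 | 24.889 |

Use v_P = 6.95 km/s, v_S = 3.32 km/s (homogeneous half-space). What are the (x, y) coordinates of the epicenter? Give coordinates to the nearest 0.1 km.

Distance from S−P lag: d = Δt · v_P v_S / (v_P − v_S) = Δt · (6.95·3.32)/(6.95−3.32) ≈ 6.3565·Δt.
So d_ST_02 = 272.42, d_ST_03 = 311.37, d_ST_04 = 158.21 km.
Circle about each station: (x − 87.8)² + (y + 136.9)² = 272.42²; (x + 5.2)² + (y + 188.6)² = 311.37²; (x − 158.5)² + (y − 160.5)² = 158.21².
Subtracting the ST_02 equation from the ST_03 and ST_04 equations removes the quadratic terms:
-186.0 x − 103.4 y = -13592.07
141.4 x + 594.8 y = 73614.30
Solving the 2×2 system: x ≈ 4.9, y ≈ 122.6 km.

(4.9, 122.6)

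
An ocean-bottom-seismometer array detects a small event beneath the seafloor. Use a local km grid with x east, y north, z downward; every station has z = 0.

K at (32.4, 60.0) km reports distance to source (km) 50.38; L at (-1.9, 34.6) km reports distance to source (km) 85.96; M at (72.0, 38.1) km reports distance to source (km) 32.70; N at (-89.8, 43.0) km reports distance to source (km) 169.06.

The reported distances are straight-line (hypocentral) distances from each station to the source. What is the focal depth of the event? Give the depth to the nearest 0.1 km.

24.0 km

Each station gives a sphere (x−x_i)² + (y−y_i)² + z² = d_i² (stations at z=0).
Subtracting the K sphere from L and M: z² cancels, leaving linear equations in x and y:
-68.6 x − 50.8 y = -8299.97
79.2 x − 43.8 y = 3454.70
Solving: x ≈ 76.698, y ≈ 59.813 km (keep extra digits for the depth step; rounded: 76.7, 59.8).
Then from the K sphere: z² = 50.38² − (x − 32.4)² − (y − 60.0)² with x = 76.698, y = 59.813, so z ≈ 23.996 ≈ 24.0 km.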